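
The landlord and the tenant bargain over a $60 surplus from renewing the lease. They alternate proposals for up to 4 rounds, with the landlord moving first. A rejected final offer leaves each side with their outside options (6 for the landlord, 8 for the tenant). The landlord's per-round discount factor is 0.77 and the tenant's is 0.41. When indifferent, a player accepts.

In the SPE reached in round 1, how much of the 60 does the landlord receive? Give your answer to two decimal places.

Round 4 (the tenant proposes): the landlord gets 6 if talks fail, so the tenant offers 6 and keeps 54.
Round 3 (the landlord proposes): the tenant can get 54 next round, worth 0.41 × 54 = 22.14 now. The landlord offers 22.14 and keeps 60 − 22.14 = 37.86.
Round 2 (the tenant proposes): the landlord can get 37.86 next round, worth 0.77 × 37.86 = 29.1522 now. The tenant offers 29.1522 and keeps 60 − 29.1522 = 30.8478.
Round 1 (the landlord proposes): the tenant can get 30.8478 next round, worth 0.41 × 30.8478 = 12.647598 now. The landlord offers 12.647598 and keeps 60 − 12.647598 = 47.352402.

47.35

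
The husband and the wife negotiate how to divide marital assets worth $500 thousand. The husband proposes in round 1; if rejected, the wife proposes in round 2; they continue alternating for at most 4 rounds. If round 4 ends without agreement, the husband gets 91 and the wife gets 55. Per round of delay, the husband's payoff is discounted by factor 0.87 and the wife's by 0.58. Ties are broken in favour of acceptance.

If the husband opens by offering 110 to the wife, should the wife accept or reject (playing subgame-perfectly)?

Round 4 (the wife proposes): the husband gets 91 if talks fail, so the wife offers 91 and keeps 409.
Round 3 (the husband proposes): the wife can get 409 next round, worth 0.58 × 409 = 237.22 now. The husband offers 237.22 and keeps 500 − 237.22 = 262.78.
Round 2 (the wife proposes): the husband can get 262.78 next round, worth 0.87 × 262.78 = 228.6186 now. The wife offers 228.6186 and keeps 500 − 228.6186 = 271.3814.
So by rejecting in round 1, the wife gets 271.3814 next round, worth 0.58 × 271.3814 = 157.401212 now.
Offer 110 < 157.401212, so the wife rejects.

Reject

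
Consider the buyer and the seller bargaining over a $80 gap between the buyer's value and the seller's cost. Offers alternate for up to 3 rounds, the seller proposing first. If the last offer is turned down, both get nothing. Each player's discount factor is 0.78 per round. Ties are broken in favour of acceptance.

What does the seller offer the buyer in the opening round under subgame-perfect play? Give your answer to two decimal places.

13.73

Round 3 (the seller proposes): rejection yields 0 for the buyer; the seller offers 0 and keeps 80.
Round 2 (the buyer proposes): the seller can get 80 next round, worth 0.78 × 80 = 62.4 now, so the buyer offers 62.4, keeping 17.6.
Round 1 (the seller proposes): the buyer can get 17.6 next round, worth 0.78 × 17.6 = 13.728 now; the seller offers that and keeps 66.272.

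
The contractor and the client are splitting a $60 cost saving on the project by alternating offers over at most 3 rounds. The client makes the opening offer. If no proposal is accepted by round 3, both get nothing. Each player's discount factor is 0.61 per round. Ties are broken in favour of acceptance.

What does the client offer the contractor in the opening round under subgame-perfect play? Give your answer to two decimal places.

14.27

Round 3 (the client proposes): rejection yields 0 for the contractor; the client offers 0 and keeps 60.
Round 2 (the contractor proposes): the client can get 60 next round, worth 0.61 × 60 = 36.6 now; the contractor offers that and keeps 23.4.
Round 1 (the client proposes): the contractor can get 23.4 next round, worth 0.61 × 23.4 = 14.274 now, so the client offers 14.274, keeping 45.726.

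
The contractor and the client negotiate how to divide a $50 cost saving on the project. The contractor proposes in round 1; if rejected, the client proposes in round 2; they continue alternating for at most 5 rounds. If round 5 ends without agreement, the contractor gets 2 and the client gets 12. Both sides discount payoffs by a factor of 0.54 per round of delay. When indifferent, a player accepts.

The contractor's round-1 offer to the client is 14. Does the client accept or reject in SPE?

Work out the client's continuation value if the offer is rejected.
Round 5 (the contractor proposes): the client gets 12 if talks fail, so the contractor offers 12 and keeps 38.
Round 4 (the client proposes): the contractor can get 38 next round, worth 0.54 × 38 = 20.52 now, so the client offers 20.52, keeping 29.48.
Round 3 (the contractor proposes): the client can get 29.48 next round, worth 0.54 × 29.48 = 15.9192 now. The contractor offers 15.9192 and keeps 50 − 15.9192 = 34.0808.
Round 2 (the client proposes): the contractor can get 34.0808 next round, worth 0.54 × 34.0808 = 18.403632 now, so the client offers 18.403632, keeping 31.596368.
So by rejecting in round 1, the client gets 31.596368 next round, worth 0.54 × 31.596368 = 17.06203872 now.
Offer 14 < 17.06203872, so the client rejects.

Reject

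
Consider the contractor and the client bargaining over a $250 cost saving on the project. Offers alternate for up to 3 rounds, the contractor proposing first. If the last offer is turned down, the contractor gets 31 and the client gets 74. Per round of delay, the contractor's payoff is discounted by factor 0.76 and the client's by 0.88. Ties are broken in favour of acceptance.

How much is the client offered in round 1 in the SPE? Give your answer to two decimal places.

102.29

Work backward from the last round.
Round 3 (the contractor proposes): the client gets 74 if talks fail, so the contractor offers 74 and keeps 176.
Round 2 (the client proposes): the contractor can get 176 next round, worth 0.76 × 176 = 133.76 now, so the client offers 133.76, keeping 116.24.
Round 1 (the contractor proposes): the client can get 116.24 next round, worth 0.88 × 116.24 = 102.2912 now, so the contractor offers 102.2912, keeping 147.7088.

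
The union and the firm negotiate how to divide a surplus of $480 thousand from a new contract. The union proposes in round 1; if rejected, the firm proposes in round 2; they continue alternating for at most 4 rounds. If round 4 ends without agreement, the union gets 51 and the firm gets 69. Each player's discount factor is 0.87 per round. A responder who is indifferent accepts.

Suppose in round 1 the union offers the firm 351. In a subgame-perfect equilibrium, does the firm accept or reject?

Work out the firm's continuation value if the offer is rejected.
Round 4 (the firm proposes): the union gets 51 if talks fail, so the firm offers 51 and keeps 429.
Round 3 (the union proposes): the firm can get 429 next round, worth 0.87 × 429 = 373.23 now; the union offers that and keeps 106.77.
Round 2 (the firm proposes): the union can get 106.77 next round, worth 0.87 × 106.77 = 92.8899 now, so the firm offers 92.8899, keeping 387.1101.
So by rejecting in round 1, the firm gets 387.1101 next round, worth 0.87 × 387.1101 = 336.785787 now.
Offer 351 ≥ 336.785787, so the firm accepts.

Accept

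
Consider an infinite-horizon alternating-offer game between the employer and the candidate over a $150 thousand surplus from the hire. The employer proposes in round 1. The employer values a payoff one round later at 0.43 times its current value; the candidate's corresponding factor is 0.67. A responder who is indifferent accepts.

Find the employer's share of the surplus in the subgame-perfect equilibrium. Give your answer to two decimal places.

Let x be the employer's share when the employer proposes and y be the candidate's share when the candidate proposes.
The candidate accepts iff offered ≥ 0.67·y, so x = 150 − 0.67y. Symmetrically y = 150 − 0.43x.
Substituting: x = 150 − 0.67(150 − 0.43x), giving x(1 − 0.43·0.67) = 150(1 − 0.67).
So x = 150 × 0.33 / 0.7119 ≈ 69.5322, and the candidate receives 150 − x ≈ 80.4678.

69.53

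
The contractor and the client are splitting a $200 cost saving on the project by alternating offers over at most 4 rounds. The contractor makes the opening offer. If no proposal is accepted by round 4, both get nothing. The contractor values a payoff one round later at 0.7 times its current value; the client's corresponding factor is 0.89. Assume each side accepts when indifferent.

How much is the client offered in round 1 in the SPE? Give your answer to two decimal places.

164.29

Solve by backward induction from round 4.
Round 4 (the client proposes): the contractor will accept anything ≥ 0, so the client offers 0 and keeps 200.
Round 3 (the contractor proposes): the client can get 200 next round, worth 0.89 × 200 = 178 now. The contractor offers 178 and keeps 200 − 178 = 22.
Round 2 (the client proposes): the contractor can get 22 next round, worth 0.7 × 22 = 15.4 now. The client offers 15.4 and keeps 200 − 15.4 = 184.6.
Round 1 (the contractor proposes): the client can get 184.6 next round, worth 0.89 × 184.6 = 164.294 now; the contractor offers that and keeps 35.706.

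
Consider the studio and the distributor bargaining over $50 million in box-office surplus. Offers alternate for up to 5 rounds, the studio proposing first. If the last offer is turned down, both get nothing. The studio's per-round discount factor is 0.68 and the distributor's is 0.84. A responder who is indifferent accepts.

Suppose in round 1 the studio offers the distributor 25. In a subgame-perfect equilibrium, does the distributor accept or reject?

Accept

Work out the distributor's continuation value if the offer is rejected.
Round 5 (the studio proposes): the distributor will accept anything ≥ 0, so the studio offers 0 and keeps 50.
Round 4 (the distributor proposes): the studio can get 50 next round, worth 0.68 × 50 = 34 now, so the distributor offers 34, keeping 16.
Round 3 (the studio proposes): the distributor can get 16 next round, worth 0.84 × 16 = 13.44 now. The studio offers 13.44 and keeps 50 − 13.44 = 36.56.
Round 2 (the distributor proposes): the studio can get 36.56 next round, worth 0.68 × 36.56 = 24.8608 now; the distributor offers that and keeps 25.1392.
So by rejecting in round 1, the distributor gets 25.1392 next round, worth 0.84 × 25.1392 = 21.116928 now.
Offer 25 ≥ 21.116928, so the distributor accepts.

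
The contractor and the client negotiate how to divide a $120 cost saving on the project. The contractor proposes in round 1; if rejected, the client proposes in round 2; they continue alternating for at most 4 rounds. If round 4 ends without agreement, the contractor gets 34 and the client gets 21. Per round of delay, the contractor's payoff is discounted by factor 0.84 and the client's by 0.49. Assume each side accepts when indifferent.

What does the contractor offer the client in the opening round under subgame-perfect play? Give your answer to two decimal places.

Round 4 (the client proposes): the contractor gets 34 if talks fail, so the client offers 34 and keeps 86.
Round 3 (the contractor proposes): the client can get 86 next round, worth 0.49 × 86 = 42.14 now; the contractor offers that and keeps 77.86.
Round 2 (the client proposes): the contractor can get 77.86 next round, worth 0.84 × 77.86 = 65.4024 now; the client offers that and keeps 54.5976.
Round 1 (the contractor proposes): the client can get 54.5976 next round, worth 0.49 × 54.5976 = 26.752824 now. The contractor offers 26.752824 and keeps 120 − 26.752824 = 93.247176.

26.75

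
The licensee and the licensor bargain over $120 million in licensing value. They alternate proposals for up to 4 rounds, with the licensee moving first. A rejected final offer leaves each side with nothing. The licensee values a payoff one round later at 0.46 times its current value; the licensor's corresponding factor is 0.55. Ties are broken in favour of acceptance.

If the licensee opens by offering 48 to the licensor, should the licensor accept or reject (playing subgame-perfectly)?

Reject

Round 4 (the licensor proposes): rejection yields 0 for the licensee; the licensor offers 0 and keeps 120.
Round 3 (the licensee proposes): the licensor can get 120 next round, worth 0.55 × 120 = 66 now, so the licensee offers 66, keeping 54.
Round 2 (the licensor proposes): the licensee can get 54 next round, worth 0.46 × 54 = 24.84 now, so the licensor offers 24.84, keeping 95.16.
So by rejecting in round 1, the licensor gets 95.16 next round, worth 0.55 × 95.16 = 52.338 now.
Offer 48 < 52.338, so the licensor rejects.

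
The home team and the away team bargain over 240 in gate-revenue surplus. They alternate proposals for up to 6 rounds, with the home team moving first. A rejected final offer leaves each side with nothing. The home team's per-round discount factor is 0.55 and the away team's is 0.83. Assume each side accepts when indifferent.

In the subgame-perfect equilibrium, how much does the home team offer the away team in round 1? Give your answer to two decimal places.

Work backward from the last round.
Round 6 (the away team proposes): the home team will accept anything ≥ 0, so the away team offers 0 and keeps 240.
Round 5 (the home team proposes): the away team can get 240 next round, worth 0.83 × 240 = 199.2 now; the home team offers that and keeps 40.8.
Round 4 (the away team proposes): the home team can get 40.8 next round, worth 0.55 × 40.8 = 22.44 now, so the away team offers 22.44, keeping 217.56.
Round 3 (the home team proposes): the away team can get 217.56 next round, worth 0.83 × 217.56 = 180.5748 now, so the home team offers 180.5748, keeping 59.4252.
Round 2 (the away team proposes): the home team can get 59.4252 next round, worth 0.55 × 59.4252 = 32.68386 now; the away team offers that and keeps 207.31614.
Round 1 (the home team proposes): the away team can get 207.31614 next round, worth 0.83 × 207.31614 = 172.0723962 now; the home team offers that and keeps 67.9276038.

172.07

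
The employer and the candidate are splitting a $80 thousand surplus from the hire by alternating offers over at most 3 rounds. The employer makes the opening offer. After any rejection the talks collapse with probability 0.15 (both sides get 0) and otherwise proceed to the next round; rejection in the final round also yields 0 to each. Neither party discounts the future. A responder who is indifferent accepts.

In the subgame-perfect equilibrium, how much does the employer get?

69.8

By backward induction:
Round 3 (the employer proposes): the candidate will accept anything ≥ 0, so the employer offers 0 and keeps 80.
Round 2 (the candidate proposes): rejecting gives the employer an expected 0.85 × 80 = 68, so the candidate offers 68, keeping 12.
Round 1 (the employer proposes): rejecting gives the candidate an expected 0.85 × 12 = 10.2, so the employer offers 10.2, keeping 69.8.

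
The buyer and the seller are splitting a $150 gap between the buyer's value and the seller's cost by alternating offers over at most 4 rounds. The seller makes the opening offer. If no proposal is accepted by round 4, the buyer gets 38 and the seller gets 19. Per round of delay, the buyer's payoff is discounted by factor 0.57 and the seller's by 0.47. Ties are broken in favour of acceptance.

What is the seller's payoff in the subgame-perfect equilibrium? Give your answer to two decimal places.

Work backward from the last round.
Round 4 (the buyer proposes): the seller gets 19 if talks fail, so the buyer offers 19 and keeps 131.
Round 3 (the seller proposes): the buyer can get 131 next round, worth 0.57 × 131 = 74.67 now; the seller offers that and keeps 75.33.
Round 2 (the buyer proposes): the seller can get 75.33 next round, worth 0.47 × 75.33 = 35.4051 now. The buyer offers 35.4051 and keeps 150 − 35.4051 = 114.5949.
Round 1 (the seller proposes): the buyer can get 114.5949 next round, worth 0.57 × 114.5949 = 65.319093 now; the seller offers that and keeps 84.680907.

84.68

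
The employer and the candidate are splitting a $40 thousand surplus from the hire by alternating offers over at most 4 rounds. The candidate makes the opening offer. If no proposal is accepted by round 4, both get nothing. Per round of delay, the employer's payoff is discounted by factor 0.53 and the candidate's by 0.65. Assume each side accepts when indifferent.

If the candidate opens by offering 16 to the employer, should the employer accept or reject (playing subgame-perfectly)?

Work out the employer's continuation value if the offer is rejected.
Round 4 (the employer proposes): rejection yields 0 for the candidate; the employer offers 0 and keeps 40.
Round 3 (the candidate proposes): the employer can get 40 next round, worth 0.53 × 40 = 21.2 now, so the candidate offers 21.2, keeping 18.8.
Round 2 (the employer proposes): the candidate can get 18.8 next round, worth 0.65 × 18.8 = 12.22 now. The employer offers 12.22 and keeps 40 − 12.22 = 27.78.
So by rejecting in round 1, the employer gets 27.78 next round, worth 0.53 × 27.78 = 14.7234 now.
Offer 16 ≥ 14.7234, so the employer accepts.

Accept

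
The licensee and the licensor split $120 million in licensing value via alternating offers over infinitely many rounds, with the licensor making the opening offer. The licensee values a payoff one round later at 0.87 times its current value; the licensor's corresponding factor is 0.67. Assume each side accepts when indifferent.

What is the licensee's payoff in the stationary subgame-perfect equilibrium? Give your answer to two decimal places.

In a stationary SPE each proposer offers the other exactly their discounted continuation value.
If the licensor keeps x when proposing and the licensee keeps y when proposing, then x = 120 − 0.87y and y = 120 − 0.67x.
Solving: x = 120(1 − 0.87) / (1 − 0.67·0.87) = 15.6 / 0.4171 ≈ 37.4011.
The licensee gets 120 − 37.4011 ≈ 82.5989.

82.60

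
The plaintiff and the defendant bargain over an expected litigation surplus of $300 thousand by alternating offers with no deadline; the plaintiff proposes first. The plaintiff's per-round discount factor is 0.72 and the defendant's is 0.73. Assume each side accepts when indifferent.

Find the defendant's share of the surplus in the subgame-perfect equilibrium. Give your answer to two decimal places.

129.26

Let x be the plaintiff's share when the plaintiff proposes and y be the defendant's share when the defendant proposes.
The defendant accepts iff offered ≥ 0.73·y, so x = 300 − 0.73y. Symmetrically y = 300 − 0.72x.
Substituting: x = 300 − 0.73(300 − 0.72x), giving x(1 − 0.72·0.73) = 300(1 − 0.73).
So x = 300 × 0.27 / 0.4744 ≈ 170.7420, and the defendant receives 300 − x ≈ 129.2580.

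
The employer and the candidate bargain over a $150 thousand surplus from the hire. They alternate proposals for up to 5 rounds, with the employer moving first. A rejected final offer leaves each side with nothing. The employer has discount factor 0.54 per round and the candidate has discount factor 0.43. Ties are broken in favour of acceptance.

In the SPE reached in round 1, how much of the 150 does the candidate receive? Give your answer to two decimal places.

Round 5 (the employer proposes): the candidate will accept anything ≥ 0, so the employer offers 0 and keeps 150.
Round 4 (the candidate proposes): the employer can get 150 next round, worth 0.54 × 150 = 81 now. The candidate offers 81 and keeps 150 − 81 = 69.
Round 3 (the employer proposes): the candidate can get 69 next round, worth 0.43 × 69 = 29.67 now, so the employer offers 29.67, keeping 120.33.
Round 2 (the candidate proposes): the employer can get 120.33 next round, worth 0.54 × 120.33 = 64.9782 now; the candidate offers that and keeps 85.0218.
Round 1 (the employer proposes): the candidate can get 85.0218 next round, worth 0.43 × 85.0218 = 36.559374 now, so the employer offers 36.559374, keeping 113.440626.

36.56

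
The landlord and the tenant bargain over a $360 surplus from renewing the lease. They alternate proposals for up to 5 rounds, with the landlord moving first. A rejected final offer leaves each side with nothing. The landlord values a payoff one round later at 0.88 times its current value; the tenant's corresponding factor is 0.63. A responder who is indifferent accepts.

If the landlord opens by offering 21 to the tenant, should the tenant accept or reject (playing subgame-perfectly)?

Reject

Work out the tenant's continuation value if the offer is rejected.
Round 5 (the landlord proposes): rejection yields 0 for the tenant; the landlord offers 0 and keeps 360.
Round 4 (the tenant proposes): the landlord can get 360 next round, worth 0.88 × 360 = 316.8 now; the tenant offers that and keeps 43.2.
Round 3 (the landlord proposes): the tenant can get 43.2 next round, worth 0.63 × 43.2 = 27.216 now, so the landlord offers 27.216, keeping 332.784.
Round 2 (the tenant proposes): the landlord can get 332.784 next round, worth 0.88 × 332.784 = 292.84992 now, so the tenant offers 292.84992, keeping 67.15008.
So by rejecting in round 1, the tenant gets 67.15008 next round, worth 0.63 × 67.15008 = 42.3045504 now.
Offer 21 < 42.3045504, so the tenant rejects.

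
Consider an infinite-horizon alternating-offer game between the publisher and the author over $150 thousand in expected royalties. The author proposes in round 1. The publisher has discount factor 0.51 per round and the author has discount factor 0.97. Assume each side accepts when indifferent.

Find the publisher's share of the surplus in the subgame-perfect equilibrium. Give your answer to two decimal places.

4.54

When the author proposes, the publisher accepts any offer worth at least 0.51 times what the publisher would get by proposing next round; and vice versa.
This gives x = 150 − 0.51y and y = 150 − 0.97x, where x and y are each side's share when it proposes.
Hence (1 − 0.51·0.97)x = 150(1 − 0.51), i.e. 0.5053·x = 73.5.
x ≈ 145.4581; the publisher's share is 150 − x ≈ 4.5419.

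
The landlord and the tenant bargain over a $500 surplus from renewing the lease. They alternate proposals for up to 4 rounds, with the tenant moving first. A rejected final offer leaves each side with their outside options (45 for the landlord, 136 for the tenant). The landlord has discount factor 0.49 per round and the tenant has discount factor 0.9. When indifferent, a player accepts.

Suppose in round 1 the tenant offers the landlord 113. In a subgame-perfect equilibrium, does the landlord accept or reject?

Round 4 (the landlord proposes): the tenant gets 136 if talks fail, so the landlord offers 136 and keeps 364.
Round 3 (the tenant proposes): the landlord can get 364 next round, worth 0.49 × 364 = 178.36 now, so the tenant offers 178.36, keeping 321.64.
Round 2 (the landlord proposes): the tenant can get 321.64 next round, worth 0.9 × 321.64 = 289.476 now; the landlord offers that and keeps 210.524.
So by rejecting in round 1, the landlord gets 210.524 next round, worth 0.49 × 210.524 = 103.15676 now.
Offer 113 ≥ 103.15676, so the landlord accepts.

Accept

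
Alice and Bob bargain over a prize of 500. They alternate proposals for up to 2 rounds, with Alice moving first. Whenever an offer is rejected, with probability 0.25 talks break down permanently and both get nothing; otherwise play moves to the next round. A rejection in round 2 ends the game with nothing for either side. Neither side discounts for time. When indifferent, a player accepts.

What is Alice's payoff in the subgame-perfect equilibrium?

125

By backward induction:
Round 2 (Bob proposes): rejection yields 0 for Alice; Bob offers 0 and keeps 500.
Round 1 (Alice proposes): rejecting gives Bob an expected 0.75 × 500 = 375, so Alice offers 375, keeping 125.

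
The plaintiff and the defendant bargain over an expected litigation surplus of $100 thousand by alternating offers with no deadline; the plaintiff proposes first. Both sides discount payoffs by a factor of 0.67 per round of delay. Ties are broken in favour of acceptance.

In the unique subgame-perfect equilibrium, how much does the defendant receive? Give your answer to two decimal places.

40.12

Let x be the plaintiff's share when the plaintiff proposes and y be the defendant's share when the defendant proposes.
The defendant accepts iff offered ≥ 0.67·y, so x = 100 − 0.67y. Symmetrically y = 100 − 0.67x.
Substituting: x = 100 − 0.67(100 − 0.67x), giving x(1 − 0.67·0.67) = 100(1 − 0.67).
So x = 100 × 0.33 / 0.5511 ≈ 59.8802, and the defendant receives 100 − x ≈ 40.1198.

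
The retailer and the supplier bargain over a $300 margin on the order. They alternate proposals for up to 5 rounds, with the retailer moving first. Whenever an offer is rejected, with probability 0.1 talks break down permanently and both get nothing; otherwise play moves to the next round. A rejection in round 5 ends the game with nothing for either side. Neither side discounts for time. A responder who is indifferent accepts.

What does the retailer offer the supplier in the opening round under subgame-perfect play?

Round 5 (the retailer proposes): rejection yields 0 for the supplier; the retailer offers 0 and keeps 300.
Round 4 (the supplier proposes): rejecting gives the retailer an expected 0.9 × 300 = 270. The supplier offers 270 and keeps 300 − 270 = 30.
Round 3 (the retailer proposes): rejecting gives the supplier an expected 0.9 × 30 = 27, so the retailer offers 27, keeping 273.
Round 2 (the supplier proposes): rejecting gives the retailer an expected 0.9 × 273 = 245.7. The supplier offers 245.7 and keeps 300 − 245.7 = 54.3.
Round 1 (the retailer proposes): rejecting gives the supplier an expected 0.9 × 54.3 = 48.87; the retailer offers that and keeps 251.13.

48.87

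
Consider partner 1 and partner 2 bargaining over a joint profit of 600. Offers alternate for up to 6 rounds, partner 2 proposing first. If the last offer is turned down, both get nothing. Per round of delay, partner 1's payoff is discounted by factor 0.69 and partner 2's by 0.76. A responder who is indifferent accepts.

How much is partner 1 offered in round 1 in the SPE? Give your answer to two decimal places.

265.31

Round 6 (partner 1 proposes): partner 2 will accept anything ≥ 0, so partner 1 offers 0 and keeps 600.
Round 5 (partner 2 proposes): partner 1 can get 600 next round, worth 0.69 × 600 = 414 now. Partner 2 offers 414 and keeps 600 − 414 = 186.
Round 4 (partner 1 proposes): partner 2 can get 186 next round, worth 0.76 × 186 = 141.36 now. Partner 1 offers 141.36 and keeps 600 − 141.36 = 458.64.
Round 3 (partner 2 proposes): partner 1 can get 458.64 next round, worth 0.69 × 458.64 = 316.4616 now, so partner 2 offers 316.4616, keeping 283.5384.
Round 2 (partner 1 proposes): partner 2 can get 283.5384 next round, worth 0.76 × 283.5384 = 215.489184 now; partner 1 offers that and keeps 384.510816.
Round 1 (partner 2 proposes): partner 1 can get 384.510816 next round, worth 0.69 × 384.510816 = 265.31246304 now; partner 2 offers that and keeps 334.68753696.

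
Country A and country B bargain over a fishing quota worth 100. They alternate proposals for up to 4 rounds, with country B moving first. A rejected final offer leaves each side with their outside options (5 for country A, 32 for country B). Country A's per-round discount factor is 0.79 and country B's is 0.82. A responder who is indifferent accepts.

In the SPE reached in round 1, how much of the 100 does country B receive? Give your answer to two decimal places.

50.98

Round 4 (country A proposes): country B gets 32 if talks fail, so country A offers 32 and keeps 68.
Round 3 (country B proposes): country A can get 68 next round, worth 0.79 × 68 = 53.72 now; country B offers that and keeps 46.28.
Round 2 (country A proposes): country B can get 46.28 next round, worth 0.82 × 46.28 = 37.9496 now. Country A offers 37.9496 and keeps 100 − 37.9496 = 62.0504.
Round 1 (country B proposes): country A can get 62.0504 next round, worth 0.79 × 62.0504 = 49.019816 now, so country B offers 49.019816, keeping 50.980184.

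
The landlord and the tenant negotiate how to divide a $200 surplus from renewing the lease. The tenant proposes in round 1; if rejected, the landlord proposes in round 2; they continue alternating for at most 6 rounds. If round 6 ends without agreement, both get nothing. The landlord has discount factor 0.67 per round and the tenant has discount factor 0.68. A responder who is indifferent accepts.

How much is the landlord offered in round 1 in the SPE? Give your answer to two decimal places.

90.23

Round 6 (the landlord proposes): the tenant will accept anything ≥ 0, so the landlord offers 0 and keeps 200.
Round 5 (the tenant proposes): the landlord can get 200 next round, worth 0.67 × 200 = 134 now. The tenant offers 134 and keeps 200 − 134 = 66.
Round 4 (the landlord proposes): the tenant can get 66 next round, worth 0.68 × 66 = 44.88 now, so the landlord offers 44.88, keeping 155.12.
Round 3 (the tenant proposes): the landlord can get 155.12 next round, worth 0.67 × 155.12 = 103.9304 now, so the tenant offers 103.9304, keeping 96.0696.
Round 2 (the landlord proposes): the tenant can get 96.0696 next round, worth 0.68 × 96.0696 = 65.327328 now; the landlord offers that and keeps 134.672672.
Round 1 (the tenant proposes): the landlord can get 134.672672 next round, worth 0.67 × 134.672672 = 90.23069024 now; the tenant offers that and keeps 109.76930976.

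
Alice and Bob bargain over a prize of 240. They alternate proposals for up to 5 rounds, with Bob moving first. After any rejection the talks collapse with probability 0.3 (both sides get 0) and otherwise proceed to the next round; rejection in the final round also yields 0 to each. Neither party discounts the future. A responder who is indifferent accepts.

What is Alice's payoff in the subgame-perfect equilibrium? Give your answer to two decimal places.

Round 5 (Bob proposes): Alice will accept anything ≥ 0, so Bob offers 0 and keeps 240.
Round 4 (Alice proposes): rejecting gives Bob an expected 0.7 × 240 = 168; Alice offers that and keeps 72.
Round 3 (Bob proposes): rejecting gives Alice an expected 0.7 × 72 = 50.4, so Bob offers 50.4, keeping 189.6.
Round 2 (Alice proposes): rejecting gives Bob an expected 0.7 × 189.6 = 132.72, so Alice offers 132.72, keeping 107.28.
Round 1 (Bob proposes): rejecting gives Alice an expected 0.7 × 107.28 = 75.096, so Bob offers 75.096, keeping 164.904.

75.10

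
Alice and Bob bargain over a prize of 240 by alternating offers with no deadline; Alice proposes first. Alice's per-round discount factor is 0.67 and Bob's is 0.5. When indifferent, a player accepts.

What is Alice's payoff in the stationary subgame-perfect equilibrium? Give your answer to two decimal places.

When Alice proposes, Bob accepts any offer worth at least 0.5 times what Bob would get by proposing next round; and vice versa.
This gives x = 240 − 0.5y and y = 240 − 0.67x, where x and y are each side's share when it proposes.
Hence (1 − 0.5·0.67)x = 240(1 − 0.5), i.e. 0.665·x = 120.
x ≈ 180.4511; Bob's share is 240 − x ≈ 59.5489.

180.45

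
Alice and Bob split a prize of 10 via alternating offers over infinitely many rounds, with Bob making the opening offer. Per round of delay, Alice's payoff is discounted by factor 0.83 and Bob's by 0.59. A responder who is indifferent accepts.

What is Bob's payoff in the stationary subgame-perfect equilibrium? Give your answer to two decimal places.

3.33

Let x be Bob's share when Bob proposes and y be Alice's share when Alice proposes.
Alice accepts iff offered ≥ 0.83·y, so x = 10 − 0.83y. Symmetrically y = 10 − 0.59x.
Substituting: x = 10 − 0.83(10 − 0.59x), giving x(1 − 0.59·0.83) = 10(1 − 0.83).
So x = 10 × 0.17 / 0.5103 ≈ 3.3314, and Alice receives 10 − x ≈ 6.6686.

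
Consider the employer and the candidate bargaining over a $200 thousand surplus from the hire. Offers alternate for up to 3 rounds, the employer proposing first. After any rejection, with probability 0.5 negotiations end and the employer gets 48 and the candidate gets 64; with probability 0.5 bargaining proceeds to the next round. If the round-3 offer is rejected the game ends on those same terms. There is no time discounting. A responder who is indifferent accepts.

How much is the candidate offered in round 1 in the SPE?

Round 3 (the employer proposes): the candidate gets 64 if talks fail, so the employer offers 64 and keeps 136.
Round 2 (the candidate proposes): rejecting gives the employer an expected 0.5 × 136 + 0.5 × 48 = 92, so the candidate offers 92, keeping 108.
Round 1 (the employer proposes): rejecting gives the candidate an expected 0.5 × 108 + 0.5 × 64 = 86; the employer offers that and keeps 114.

86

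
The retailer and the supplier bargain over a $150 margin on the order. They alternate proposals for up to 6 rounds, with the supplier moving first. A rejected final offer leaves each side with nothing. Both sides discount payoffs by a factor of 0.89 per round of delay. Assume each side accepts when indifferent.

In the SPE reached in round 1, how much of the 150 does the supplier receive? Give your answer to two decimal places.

39.92

By backward induction:
Round 6 (the retailer proposes): the supplier will accept anything ≥ 0, so the retailer offers 0 and keeps 150.
Round 5 (the supplier proposes): the retailer can get 150 next round, worth 0.89 × 150 = 133.5 now. The supplier offers 133.5 and keeps 150 − 133.5 = 16.5.
Round 4 (the retailer proposes): the supplier can get 16.5 next round, worth 0.89 × 16.5 = 14.685 now, so the retailer offers 14.685, keeping 135.315.
Round 3 (the supplier proposes): the retailer can get 135.315 next round, worth 0.89 × 135.315 = 120.43035 now; the supplier offers that and keeps 29.56965.
Round 2 (the retailer proposes): the supplier can get 29.56965 next round, worth 0.89 × 29.56965 = 26.3169885 now. The retailer offers 26.3169885 and keeps 150 − 26.3169885 = 123.6830115.
Round 1 (the supplier proposes): the retailer can get 123.6830115 next round, worth 0.89 × 123.6830115 = 110.077880235 now, so the supplier offers 110.077880235, keeping 39.922119765.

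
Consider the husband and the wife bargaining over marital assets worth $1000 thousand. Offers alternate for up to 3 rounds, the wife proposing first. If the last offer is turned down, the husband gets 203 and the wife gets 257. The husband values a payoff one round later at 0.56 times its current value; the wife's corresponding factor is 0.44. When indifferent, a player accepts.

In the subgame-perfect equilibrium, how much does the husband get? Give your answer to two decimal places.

363.62

Work backward from the last round.
Round 3 (the wife proposes): the husband gets 203 if talks fail, so the wife offers 203 and keeps 797.
Round 2 (the husband proposes): the wife can get 797 next round, worth 0.44 × 797 = 350.68 now. The husband offers 350.68 and keeps 1000 − 350.68 = 649.32.
Round 1 (the wife proposes): the husband can get 649.32 next round, worth 0.56 × 649.32 = 363.6192 now, so the wife offers 363.6192, keeping 636.3808.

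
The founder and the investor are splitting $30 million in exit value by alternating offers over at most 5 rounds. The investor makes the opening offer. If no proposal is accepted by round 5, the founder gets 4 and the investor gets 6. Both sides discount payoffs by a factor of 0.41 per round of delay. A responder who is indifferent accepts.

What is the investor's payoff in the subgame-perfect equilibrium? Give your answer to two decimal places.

21.41

Round 5 (the investor proposes): the founder gets 4 if talks fail, so the investor offers 4 and keeps 26.
Round 4 (the founder proposes): the investor can get 26 next round, worth 0.41 × 26 = 10.66 now, so the founder offers 10.66, keeping 19.34.
Round 3 (the investor proposes): the founder can get 19.34 next round, worth 0.41 × 19.34 = 7.9294 now, so the investor offers 7.9294, keeping 22.0706.
Round 2 (the founder proposes): the investor can get 22.0706 next round, worth 0.41 × 22.0706 = 9.048946 now, so the founder offers 9.048946, keeping 20.951054.
Round 1 (the investor proposes): the founder can get 20.951054 next round, worth 0.41 × 20.951054 = 8.58993214 now; the investor offers that and keeps 21.41006786.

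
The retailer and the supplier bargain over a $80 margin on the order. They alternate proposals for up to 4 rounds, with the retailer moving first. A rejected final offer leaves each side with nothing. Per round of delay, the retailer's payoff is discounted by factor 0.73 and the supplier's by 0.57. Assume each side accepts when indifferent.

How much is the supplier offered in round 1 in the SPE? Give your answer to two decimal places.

31.29

Round 4 (the supplier proposes): the retailer will accept anything ≥ 0, so the supplier offers 0 and keeps 80.
Round 3 (the retailer proposes): the supplier can get 80 next round, worth 0.57 × 80 = 45.6 now, so the retailer offers 45.6, keeping 34.4.
Round 2 (the supplier proposes): the retailer can get 34.4 next round, worth 0.73 × 34.4 = 25.112 now. The supplier offers 25.112 and keeps 80 − 25.112 = 54.888.
Round 1 (the retailer proposes): the supplier can get 54.888 next round, worth 0.57 × 54.888 = 31.28616 now, so the retailer offers 31.28616, keeping 48.71384.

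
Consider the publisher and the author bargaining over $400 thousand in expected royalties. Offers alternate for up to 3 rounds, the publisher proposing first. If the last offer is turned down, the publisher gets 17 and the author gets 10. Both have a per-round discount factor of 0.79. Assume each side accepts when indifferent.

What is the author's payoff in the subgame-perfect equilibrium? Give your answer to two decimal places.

72.60

Round 3 (the publisher proposes): the author gets 10 if talks fail, so the publisher offers 10 and keeps 390.
Round 2 (the author proposes): the publisher can get 390 next round, worth 0.79 × 390 = 308.1 now, so the author offers 308.1, keeping 91.9.
Round 1 (the publisher proposes): the author can get 91.9 next round, worth 0.79 × 91.9 = 72.601 now, so the publisher offers 72.601, keeping 327.399.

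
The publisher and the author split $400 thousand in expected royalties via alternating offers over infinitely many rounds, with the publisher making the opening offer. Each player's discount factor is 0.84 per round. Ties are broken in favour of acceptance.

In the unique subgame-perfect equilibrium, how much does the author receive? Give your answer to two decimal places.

In a stationary SPE each proposer offers the other exactly their discounted continuation value.
If the publisher keeps x when proposing and the author keeps y when proposing, then x = 400 − 0.84y and y = 400 − 0.84x.
Solving: x = 400(1 − 0.84) / (1 − 0.84·0.84) = 64 / 0.2944 ≈ 217.3913.
The author gets 400 − 217.3913 ≈ 182.6087.

182.61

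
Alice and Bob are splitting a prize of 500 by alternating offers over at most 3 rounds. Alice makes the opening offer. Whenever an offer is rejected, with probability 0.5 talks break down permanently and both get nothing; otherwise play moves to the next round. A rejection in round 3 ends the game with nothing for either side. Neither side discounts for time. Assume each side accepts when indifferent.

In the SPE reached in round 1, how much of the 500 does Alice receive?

Round 3 (Alice proposes): rejection yields 0 for Bob; Alice offers 0 and keeps 500.
Round 2 (Bob proposes): rejecting gives Alice an expected 0.5 × 500 = 250; Bob offers that and keeps 250.
Round 1 (Alice proposes): rejecting gives Bob an expected 0.5 × 250 = 125; Alice offers that and keeps 375.

375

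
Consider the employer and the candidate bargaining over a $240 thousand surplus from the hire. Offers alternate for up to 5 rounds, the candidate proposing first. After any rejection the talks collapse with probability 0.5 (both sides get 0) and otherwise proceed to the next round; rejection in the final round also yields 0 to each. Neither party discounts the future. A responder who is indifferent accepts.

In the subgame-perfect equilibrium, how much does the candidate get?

Round 5 (the candidate proposes): rejection yields 0 for the employer; the candidate offers 0 and keeps 240.
Round 4 (the employer proposes): rejecting gives the candidate an expected 0.5 × 240 = 120; the employer offers that and keeps 120.
Round 3 (the candidate proposes): rejecting gives the employer an expected 0.5 × 120 = 60; the candidate offers that and keeps 180.
Round 2 (the employer proposes): rejecting gives the candidate an expected 0.5 × 180 = 90; the employer offers that and keeps 150.
Round 1 (the candidate proposes): rejecting gives the employer an expected 0.5 × 150 = 75, so the candidate offers 75, keeping 165.

165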